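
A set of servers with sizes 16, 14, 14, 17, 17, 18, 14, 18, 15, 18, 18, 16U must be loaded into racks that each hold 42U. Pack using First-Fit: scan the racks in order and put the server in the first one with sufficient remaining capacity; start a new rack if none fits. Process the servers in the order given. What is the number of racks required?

6

rack 1: place 16U, 26U left
rack 1: place 14U, 12U left
rack 2: place 14U, 28U left
rack 2: place 17U, 11U left
rack 3: place 17U, 25U left
rack 3: place 18U, 7U left
rack 4: place 14U, 28U left
rack 4: place 18U, 10U left
rack 5: place 15U, 27U left
rack 5: place 18U, 9U left
rack 6: place 18U, 24U left
rack 6: place 16U, 8U left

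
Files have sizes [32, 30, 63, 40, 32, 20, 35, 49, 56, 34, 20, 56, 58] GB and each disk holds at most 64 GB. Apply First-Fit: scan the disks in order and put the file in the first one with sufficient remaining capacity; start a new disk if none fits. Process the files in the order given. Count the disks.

32 GB → disk 1 (remaining 32 GB)
30 GB → disk 1 (remaining 2 GB)
63 GB → disk 2 (remaining 1 GB)
40 GB → disk 3 (remaining 24 GB)
32 GB → disk 4 (remaining 32 GB)
20 GB → disk 3 (remaining 4 GB)
35 GB → disk 5 (remaining 29 GB)
49 GB → disk 6 (remaining 15 GB)
56 GB → disk 7 (remaining 8 GB)
34 GB → disk 8 (remaining 30 GB)
20 GB → disk 4 (remaining 12 GB)
56 GB → disk 9 (remaining 8 GB)
58 GB → disk 10 (remaining 6 GB)

10 disks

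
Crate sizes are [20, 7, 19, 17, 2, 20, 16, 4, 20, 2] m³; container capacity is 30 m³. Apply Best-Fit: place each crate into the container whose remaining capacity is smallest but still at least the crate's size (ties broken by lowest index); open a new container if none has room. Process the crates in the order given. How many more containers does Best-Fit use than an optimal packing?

0

Best-Fit: [20,7,2] [19] [17] [20,4,2] [16] [20] → 6 containers.
6 crates exceed 15 m³ (half the capacity), and no two of those can share a container, so at least 6 containers are needed.
So 6 is already optimal.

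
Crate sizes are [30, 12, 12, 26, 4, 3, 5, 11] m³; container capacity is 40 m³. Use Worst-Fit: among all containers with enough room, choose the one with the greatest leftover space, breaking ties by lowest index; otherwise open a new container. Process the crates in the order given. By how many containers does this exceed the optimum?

0

Worst-Fit: [30] [12,12,4,5] [26,3,11] → 3 containers.
Total size 103 m³; any packing needs at least ⌈103/40⌉ = 3 containers.
So 3 is already optimal.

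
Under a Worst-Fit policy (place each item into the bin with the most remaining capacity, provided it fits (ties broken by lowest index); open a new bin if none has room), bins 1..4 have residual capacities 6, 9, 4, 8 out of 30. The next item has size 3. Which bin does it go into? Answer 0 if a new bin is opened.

Bins with room: bin 1 (6), bin 2 (9), bin 3 (4), bin 4 (8).
Most room is bin 2 with 9 free.

2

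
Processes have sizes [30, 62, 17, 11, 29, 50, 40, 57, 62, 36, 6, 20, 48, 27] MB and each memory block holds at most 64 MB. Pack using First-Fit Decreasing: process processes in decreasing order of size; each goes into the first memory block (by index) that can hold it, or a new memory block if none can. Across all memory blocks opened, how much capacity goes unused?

Sorted descending: 62, 62, 57, 50, 48, 40, 36, 30, 29, 27, 20, 17, 11, 6.
Put 62 MB in memory block 1; 2 MB remain.
Put 62 MB in memory block 2; 2 MB remain.
Put 57 MB in memory block 3; 7 MB remain.
Put 50 MB in memory block 4; 14 MB remain.
Put 48 MB in memory block 5; 16 MB remain.
Put 40 MB in memory block 6; 24 MB remain.
Put 36 MB in memory block 7; 28 MB remain.
Put 30 MB in memory block 8; 34 MB remain.
Put 29 MB in memory block 8; 5 MB remain.
Put 27 MB in memory block 7; 1 MB remain.
Put 20 MB in memory block 6; 4 MB remain.
Put 17 MB in memory block 9; 47 MB remain.
Put 11 MB in memory block 4; 3 MB remain.
Put 6 MB in memory block 3; 1 MB remain.
9 memory blocks × 64 MB = 576 MB; used 495 MB; unused 81 MB.

81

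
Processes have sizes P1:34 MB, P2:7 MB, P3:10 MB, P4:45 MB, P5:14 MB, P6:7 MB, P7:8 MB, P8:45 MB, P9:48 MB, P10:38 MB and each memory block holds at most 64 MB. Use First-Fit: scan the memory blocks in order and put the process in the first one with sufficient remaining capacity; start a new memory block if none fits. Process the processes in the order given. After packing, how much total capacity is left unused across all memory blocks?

memory block 1: place P1 (34 MB), 30 MB left
memory block 1: place P2 (7 MB), 23 MB left
memory block 1: place P3 (10 MB), 13 MB left
memory block 2: place P4 (45 MB), 19 MB left
memory block 2: place P5 (14 MB), 5 MB left
memory block 1: place P6 (7 MB), 6 MB left
memory block 3: place P7 (8 MB), 56 MB left
memory block 3: place P8 (45 MB), 11 MB left
memory block 4: place P9 (48 MB), 16 MB left
memory block 5: place P10 (38 MB), 26 MB left
5 memory blocks × 64 MB = 320 MB; used 256 MB; unused 64 MB.

64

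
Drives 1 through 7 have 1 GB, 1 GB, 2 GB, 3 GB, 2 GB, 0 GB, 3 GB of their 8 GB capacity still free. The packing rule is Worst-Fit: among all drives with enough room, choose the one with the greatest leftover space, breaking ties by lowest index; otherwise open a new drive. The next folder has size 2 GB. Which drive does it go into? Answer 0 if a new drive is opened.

Drives with room: drive 3 (2 GB), drive 4 (3 GB), drive 5 (2 GB), drive 7 (3 GB).
Most room is drive 4 with 3 GB free.

4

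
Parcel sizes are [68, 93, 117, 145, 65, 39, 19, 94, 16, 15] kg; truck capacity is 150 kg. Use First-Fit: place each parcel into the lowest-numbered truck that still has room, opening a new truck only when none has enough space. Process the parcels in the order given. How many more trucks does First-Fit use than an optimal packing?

0

First-Fit: [68,65,16] [93,39,15] [117,19] [145] [94] → 5 trucks.
Total size 671 kg; any packing needs at least ⌈671/150⌉ = 5 trucks.
So 5 is already optimal.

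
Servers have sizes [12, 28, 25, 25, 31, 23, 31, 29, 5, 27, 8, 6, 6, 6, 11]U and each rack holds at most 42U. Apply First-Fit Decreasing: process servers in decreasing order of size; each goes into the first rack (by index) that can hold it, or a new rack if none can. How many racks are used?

8

Sorted descending: 31, 31, 29, 28, 27, 25, 25, 23, 12, 11, 8, 6, 6, 6, 5.
31U → rack 1 (remaining 11U)
31U → rack 2 (remaining 11U)
29U → rack 3 (remaining 13U)
28U → rack 4 (remaining 14U)
27U → rack 5 (remaining 15U)
25U → rack 6 (remaining 17U)
25U → rack 7 (remaining 17U)
23U → rack 8 (remaining 19U)
12U → rack 3 (remaining 1U)
11U → rack 1 (remaining 0U)
8U → rack 2 (remaining 3U)
6U → rack 4 (remaining 8U)
6U → rack 4 (remaining 2U)
6U → rack 5 (remaining 9U)
5U → rack 5 (remaining 4U)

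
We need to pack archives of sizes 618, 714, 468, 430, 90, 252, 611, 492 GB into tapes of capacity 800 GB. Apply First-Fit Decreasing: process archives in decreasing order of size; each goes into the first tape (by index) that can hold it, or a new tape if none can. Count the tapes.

6

Sorted descending: 714, 618, 611, 492, 468, 430, 252, 90.
Put 714 GB in tape 1; 86 GB remain.
Put 618 GB in tape 2; 182 GB remain.
Put 611 GB in tape 3; 189 GB remain.
Put 492 GB in tape 4; 308 GB remain.
Put 468 GB in tape 5; 332 GB remain.
Put 430 GB in tape 6; 370 GB remain.
Put 252 GB in tape 4; 56 GB remain.
Put 90 GB in tape 2; 92 GB remain.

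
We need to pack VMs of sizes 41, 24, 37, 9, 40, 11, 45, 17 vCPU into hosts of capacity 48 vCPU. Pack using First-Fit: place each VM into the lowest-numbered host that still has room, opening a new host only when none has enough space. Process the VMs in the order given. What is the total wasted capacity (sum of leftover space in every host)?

Put 41 vCPU in host 1; 7 vCPU remain.
Put 24 vCPU in host 2; 24 vCPU remain.
Put 37 vCPU in host 3; 11 vCPU remain.
Put 9 vCPU in host 2; 15 vCPU remain.
Put 40 vCPU in host 4; 8 vCPU remain.
Put 11 vCPU in host 2; 4 vCPU remain.
Put 45 vCPU in host 5; 3 vCPU remain.
Put 17 vCPU in host 6; 31 vCPU remain.
6 hosts × 48 vCPU = 288 vCPU; used 224 vCPU; unused 64 vCPU.

64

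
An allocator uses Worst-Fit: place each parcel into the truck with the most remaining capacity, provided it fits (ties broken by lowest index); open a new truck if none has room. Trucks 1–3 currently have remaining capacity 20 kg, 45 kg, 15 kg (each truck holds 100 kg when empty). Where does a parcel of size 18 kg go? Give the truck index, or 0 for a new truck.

2

Trucks with room: truck 1 (20 kg), truck 2 (45 kg).
Most room is truck 2 with 45 kg free.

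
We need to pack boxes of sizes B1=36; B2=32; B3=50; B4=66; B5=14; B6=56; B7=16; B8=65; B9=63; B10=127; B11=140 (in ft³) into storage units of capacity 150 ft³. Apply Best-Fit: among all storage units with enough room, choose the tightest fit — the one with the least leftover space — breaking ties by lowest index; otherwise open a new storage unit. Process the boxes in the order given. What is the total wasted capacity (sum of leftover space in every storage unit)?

85

storage unit 1: place B1 (36 ft³), 114 ft³ left
storage unit 1: place B2 (32 ft³), 82 ft³ left
storage unit 1: place B3 (50 ft³), 32 ft³ left
storage unit 2: place B4 (66 ft³), 84 ft³ left
storage unit 1: place B5 (14 ft³), 18 ft³ left
storage unit 2: place B6 (56 ft³), 28 ft³ left
storage unit 1: place B7 (16 ft³), 2 ft³ left
storage unit 3: place B8 (65 ft³), 85 ft³ left
storage unit 3: place B9 (63 ft³), 22 ft³ left
storage unit 4: place B10 (127 ft³), 23 ft³ left
storage unit 5: place B11 (140 ft³), 10 ft³ left
5 storage units × 150 ft³ = 750 ft³; used 665 ft³; unused 85 ft³.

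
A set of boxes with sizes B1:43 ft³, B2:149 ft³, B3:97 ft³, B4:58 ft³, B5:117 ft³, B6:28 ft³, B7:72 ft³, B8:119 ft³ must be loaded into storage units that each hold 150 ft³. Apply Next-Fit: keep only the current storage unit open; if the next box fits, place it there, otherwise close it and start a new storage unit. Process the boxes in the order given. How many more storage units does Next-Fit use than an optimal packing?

Next-Fit: [43] [149] [97] [58] [117,28] [72] [119] → 7 storage units.
Total size 683 ft³; any packing needs at least ⌈683/150⌉ = 5 storage units.
An optimal packing achieves that bound: [149] [119,28] [117] [97,43] [72,58] → 5 storage units.
Excess: 7 − 5 = 2.

2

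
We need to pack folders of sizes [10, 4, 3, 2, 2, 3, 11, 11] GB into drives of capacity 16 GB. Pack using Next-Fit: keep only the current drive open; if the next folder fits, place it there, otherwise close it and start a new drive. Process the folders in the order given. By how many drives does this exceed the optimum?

1

Next-Fit: [10,4] [3,2,2,3] [11] [11] → 4 drives.
Total size 46 GB; any packing needs at least ⌈46/16⌉ = 3 drives.
An optimal packing achieves that bound: [11,4] [11,3,2] [10,3,2] → 3 drives.
Excess: 4 − 3 = 1.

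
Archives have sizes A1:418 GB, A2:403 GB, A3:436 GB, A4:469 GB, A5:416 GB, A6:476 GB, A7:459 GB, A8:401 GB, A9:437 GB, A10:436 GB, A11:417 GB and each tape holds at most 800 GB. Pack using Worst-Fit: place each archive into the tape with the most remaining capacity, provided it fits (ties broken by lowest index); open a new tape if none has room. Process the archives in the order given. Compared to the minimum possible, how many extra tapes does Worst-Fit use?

0

Worst-Fit: [418] [403] [436] [469] [416] [476] [459] [401] [437] [436] [417] → 11 tapes.
11 archives exceed 400 GB (half the capacity), and no two of those can share a tape, so at least 11 tapes are needed.
So 11 is already optimal.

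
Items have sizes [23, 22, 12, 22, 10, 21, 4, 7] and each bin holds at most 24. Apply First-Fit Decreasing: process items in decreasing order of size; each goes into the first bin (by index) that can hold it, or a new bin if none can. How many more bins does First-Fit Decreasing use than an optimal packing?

0

First-Fit Decreasing: [23] [22] [22] [21] [12,10] [7,4] → 6 bins.
Total size 121; any packing needs at least ⌈121/24⌉ = 6 bins.
So 6 is already optimal.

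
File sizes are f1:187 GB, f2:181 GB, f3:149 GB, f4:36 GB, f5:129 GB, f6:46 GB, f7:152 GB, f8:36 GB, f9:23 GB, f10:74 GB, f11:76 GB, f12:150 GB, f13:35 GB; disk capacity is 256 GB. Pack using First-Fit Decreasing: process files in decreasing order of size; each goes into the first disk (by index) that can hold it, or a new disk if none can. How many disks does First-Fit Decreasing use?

Sorted descending: 187, 181, 152, 150, 149, 129, 76, 74, 46, 36, 36, 35, 23.
187 GB → disk 1 (remaining 69 GB)
181 GB → disk 2 (remaining 75 GB)
152 GB → disk 3 (remaining 104 GB)
150 GB → disk 4 (remaining 106 GB)
149 GB → disk 5 (remaining 107 GB)
129 GB → disk 6 (remaining 127 GB)
76 GB → disk 3 (remaining 28 GB)
74 GB → disk 2 (remaining 1 GB)
46 GB → disk 1 (remaining 23 GB)
36 GB → disk 4 (remaining 70 GB)
36 GB → disk 4 (remaining 34 GB)
35 GB → disk 5 (remaining 72 GB)
23 GB → disk 1 (remaining 0 GB)

6 disks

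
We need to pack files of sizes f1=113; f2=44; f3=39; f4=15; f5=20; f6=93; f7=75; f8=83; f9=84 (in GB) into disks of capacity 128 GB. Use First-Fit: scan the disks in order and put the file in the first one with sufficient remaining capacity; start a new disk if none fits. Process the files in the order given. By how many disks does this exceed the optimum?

1

First-Fit: [113,15] [44,39,20] [93] [75] [83] [84] → 6 disks.
Total size 566 GB; any packing needs at least ⌈566/128⌉ = 5 disks.
An optimal packing achieves that bound: [113,15] [93,20] [84,44] [83,39] [75] → 5 disks.
Excess: 6 − 5 = 1.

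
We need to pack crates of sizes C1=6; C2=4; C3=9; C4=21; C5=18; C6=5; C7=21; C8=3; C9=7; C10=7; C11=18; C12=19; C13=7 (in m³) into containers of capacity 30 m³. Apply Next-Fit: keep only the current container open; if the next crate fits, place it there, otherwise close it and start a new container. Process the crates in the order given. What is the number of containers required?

C1 (6 m³) → container 1 (remaining 24 m³)
C2 (4 m³) → container 1 (remaining 20 m³)
C3 (9 m³) → container 1 (remaining 11 m³)
C4 (21 m³) → container 2 (remaining 9 m³)
C5 (18 m³) → container 3 (remaining 12 m³)
C6 (5 m³) → container 3 (remaining 7 m³)
C7 (21 m³) → container 4 (remaining 9 m³)
C8 (3 m³) → container 4 (remaining 6 m³)
C9 (7 m³) → container 5 (remaining 23 m³)
C10 (7 m³) → container 5 (remaining 16 m³)
C11 (18 m³) → container 6 (remaining 12 m³)
C12 (19 m³) → container 7 (remaining 11 m³)
C13 (7 m³) → container 7 (remaining 4 m³)

7 containers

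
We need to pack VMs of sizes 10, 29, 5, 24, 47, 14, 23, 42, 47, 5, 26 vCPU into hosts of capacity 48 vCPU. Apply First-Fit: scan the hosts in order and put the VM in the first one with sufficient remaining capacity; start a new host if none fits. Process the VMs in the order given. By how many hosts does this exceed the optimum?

First-Fit: [10,29,5] [24,14,5] [47] [23] [42] [47] [26] → 7 hosts.
Total size 272 vCPU; any packing needs at least ⌈272/48⌉ = 6 hosts.
An optimal packing achieves that bound: [47] [47] [42,5] [29,14,5] [26,10] [24,23] → 6 hosts.
Excess: 7 − 6 = 1.

1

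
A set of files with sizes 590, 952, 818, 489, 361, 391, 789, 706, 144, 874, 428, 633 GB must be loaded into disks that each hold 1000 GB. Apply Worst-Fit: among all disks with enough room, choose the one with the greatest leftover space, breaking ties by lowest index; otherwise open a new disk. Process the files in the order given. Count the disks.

9

590 GB → disk 1 (remaining 410 GB)
952 GB → disk 2 (remaining 48 GB)
818 GB → disk 3 (remaining 182 GB)
489 GB → disk 4 (remaining 511 GB)
361 GB → disk 4 (remaining 150 GB)
391 GB → disk 1 (remaining 19 GB)
789 GB → disk 5 (remaining 211 GB)
706 GB → disk 6 (remaining 294 GB)
144 GB → disk 6 (remaining 150 GB)
874 GB → disk 7 (remaining 126 GB)
428 GB → disk 8 (remaining 572 GB)
633 GB → disk 9 (remaining 367 GB)
Final disks: [590,391] [952] [818] [489,361] [789] [706,144] [874] [428] [633].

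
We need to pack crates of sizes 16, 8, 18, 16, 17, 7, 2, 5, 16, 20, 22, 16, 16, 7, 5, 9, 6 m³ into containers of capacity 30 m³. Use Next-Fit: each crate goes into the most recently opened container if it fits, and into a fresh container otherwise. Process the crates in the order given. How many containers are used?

10

16 m³ → container 1 (remaining 14 m³)
8 m³ → container 1 (remaining 6 m³)
18 m³ → container 2 (remaining 12 m³)
16 m³ → container 3 (remaining 14 m³)
17 m³ → container 4 (remaining 13 m³)
7 m³ → container 4 (remaining 6 m³)
2 m³ → container 4 (remaining 4 m³)
5 m³ → container 5 (remaining 25 m³)
16 m³ → container 5 (remaining 9 m³)
20 m³ → container 6 (remaining 10 m³)
22 m³ → container 7 (remaining 8 m³)
16 m³ → container 8 (remaining 14 m³)
16 m³ → container 9 (remaining 14 m³)
7 m³ → container 9 (remaining 7 m³)
5 m³ → container 9 (remaining 2 m³)
9 m³ → container 10 (remaining 21 m³)
6 m³ → container 10 (remaining 15 m³)
Final containers: [16,8] [18] [16] [17,7,2] [5,16] [20] [22] [16] [16,7,5] [9,6].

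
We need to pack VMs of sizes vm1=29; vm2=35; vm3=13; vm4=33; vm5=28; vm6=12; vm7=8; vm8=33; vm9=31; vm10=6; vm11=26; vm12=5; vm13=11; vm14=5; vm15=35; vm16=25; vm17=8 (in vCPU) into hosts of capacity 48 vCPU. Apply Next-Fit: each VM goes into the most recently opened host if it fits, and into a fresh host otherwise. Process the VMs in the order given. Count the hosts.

9 hosts

host 1: place vm1 (29 vCPU), 19 vCPU left
host 2: place vm2 (35 vCPU), 13 vCPU left
host 2: place vm3 (13 vCPU), 0 vCPU left
host 3: place vm4 (33 vCPU), 15 vCPU left
host 4: place vm5 (28 vCPU), 20 vCPU left
host 4: place vm6 (12 vCPU), 8 vCPU left
host 4: place vm7 (8 vCPU), 0 vCPU left
host 5: place vm8 (33 vCPU), 15 vCPU left
host 6: place vm9 (31 vCPU), 17 vCPU left
host 6: place vm10 (6 vCPU), 11 vCPU left
host 7: place vm11 (26 vCPU), 22 vCPU left
host 7: place vm12 (5 vCPU), 17 vCPU left
host 7: place vm13 (11 vCPU), 6 vCPU left
host 7: place vm14 (5 vCPU), 1 vCPU left
host 8: place vm15 (35 vCPU), 13 vCPU left
host 9: place vm16 (25 vCPU), 23 vCPU left
host 9: place vm17 (8 vCPU), 15 vCPU left
Final hosts: [29] [35,13] [33] [28,12,8] [33] [31,6] [26,5,11,5] [35] [25,8].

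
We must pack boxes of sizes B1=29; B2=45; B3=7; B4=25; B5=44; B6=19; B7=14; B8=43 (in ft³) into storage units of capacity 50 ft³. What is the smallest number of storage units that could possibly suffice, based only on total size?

5

Total size = 29 + 45 + 7 + 25 + 44 + 19 + 14 + 43 = 226 ft³.
⌈226 / 50⌉ = 5.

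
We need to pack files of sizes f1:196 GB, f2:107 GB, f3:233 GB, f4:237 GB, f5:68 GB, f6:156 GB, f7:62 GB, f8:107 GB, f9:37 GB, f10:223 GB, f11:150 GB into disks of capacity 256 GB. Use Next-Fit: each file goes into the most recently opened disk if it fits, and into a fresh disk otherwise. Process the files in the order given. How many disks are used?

disk 1: place f1 (196 GB), 60 GB left
disk 2: place f2 (107 GB), 149 GB left
disk 3: place f3 (233 GB), 23 GB left
disk 4: place f4 (237 GB), 19 GB left
disk 5: place f5 (68 GB), 188 GB left
disk 5: place f6 (156 GB), 32 GB left
disk 6: place f7 (62 GB), 194 GB left
disk 6: place f8 (107 GB), 87 GB left
disk 6: place f9 (37 GB), 50 GB left
disk 7: place f10 (223 GB), 33 GB left
disk 8: place f11 (150 GB), 106 GB left

8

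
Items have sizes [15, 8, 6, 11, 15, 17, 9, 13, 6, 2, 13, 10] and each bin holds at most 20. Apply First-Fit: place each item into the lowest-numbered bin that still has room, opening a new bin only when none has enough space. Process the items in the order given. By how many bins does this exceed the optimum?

1

First-Fit: [15,2] [8,6,6] [11,9] [15] [17] [13] [13] [10] → 8 bins.
Total size 125; any packing needs at least ⌈125/20⌉ = 7 bins.
An optimal packing achieves that bound: [17,2] [15] [15] [13,6] [13,6] [11,9] [10,8] → 7 bins.
Excess: 8 − 7 = 1.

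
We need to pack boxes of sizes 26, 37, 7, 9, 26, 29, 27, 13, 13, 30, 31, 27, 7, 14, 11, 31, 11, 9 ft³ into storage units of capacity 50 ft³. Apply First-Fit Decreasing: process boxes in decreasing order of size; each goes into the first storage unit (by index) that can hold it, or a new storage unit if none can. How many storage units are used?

9 storage units

Sorted descending: 37, 31, 31, 30, 29, 27, 27, 26, 26, 14, 13, 13, 11, 11, 9, 9, 7, 7.
37 ft³ → storage unit 1 (remaining 13 ft³)
31 ft³ → storage unit 2 (remaining 19 ft³)
31 ft³ → storage unit 3 (remaining 19 ft³)
30 ft³ → storage unit 4 (remaining 20 ft³)
29 ft³ → storage unit 5 (remaining 21 ft³)
27 ft³ → storage unit 6 (remaining 23 ft³)
27 ft³ → storage unit 7 (remaining 23 ft³)
26 ft³ → storage unit 8 (remaining 24 ft³)
26 ft³ → storage unit 9 (remaining 24 ft³)
14 ft³ → storage unit 2 (remaining 5 ft³)
13 ft³ → storage unit 1 (remaining 0 ft³)
13 ft³ → storage unit 3 (remaining 6 ft³)
11 ft³ → storage unit 4 (remaining 9 ft³)
11 ft³ → storage unit 5 (remaining 10 ft³)
9 ft³ → storage unit 4 (remaining 0 ft³)
9 ft³ → storage unit 5 (remaining 1 ft³)
7 ft³ → storage unit 6 (remaining 16 ft³)
7 ft³ → storage unit 6 (remaining 9 ft³)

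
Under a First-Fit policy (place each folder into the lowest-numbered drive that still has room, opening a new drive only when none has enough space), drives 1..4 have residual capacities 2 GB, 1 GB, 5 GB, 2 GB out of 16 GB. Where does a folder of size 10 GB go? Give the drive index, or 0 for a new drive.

No drive has ≥ 10 GB free, so a new drive is opened.

0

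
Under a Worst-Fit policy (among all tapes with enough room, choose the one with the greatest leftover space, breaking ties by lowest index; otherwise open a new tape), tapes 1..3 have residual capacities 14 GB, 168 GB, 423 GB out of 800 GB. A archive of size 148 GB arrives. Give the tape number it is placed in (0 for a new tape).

Tapes with room: tape 2 (168 GB), tape 3 (423 GB).
Most room is tape 3 with 423 GB free.

3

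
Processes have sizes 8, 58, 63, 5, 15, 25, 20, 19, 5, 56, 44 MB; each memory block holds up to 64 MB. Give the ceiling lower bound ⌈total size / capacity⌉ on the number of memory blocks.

5 memory blocks

Total size = 8 + 58 + 63 + 5 + 15 + 25 + 20 + 19 + 5 + 56 + 44 = 318 MB.
⌈318 / 64⌉ = 5.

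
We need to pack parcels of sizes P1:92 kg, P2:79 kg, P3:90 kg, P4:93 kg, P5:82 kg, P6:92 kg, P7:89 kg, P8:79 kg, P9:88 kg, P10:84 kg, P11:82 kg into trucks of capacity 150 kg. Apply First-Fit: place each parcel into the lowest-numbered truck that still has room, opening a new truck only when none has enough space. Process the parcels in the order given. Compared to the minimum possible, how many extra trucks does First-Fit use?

0

First-Fit: [92] [79] [90] [93] [82] [92] [89] [79] [88] [84] [82] → 11 trucks.
11 parcels exceed 75 kg (half the capacity), and no two of those can share a truck, so at least 11 trucks are needed.
So 11 is already optimal.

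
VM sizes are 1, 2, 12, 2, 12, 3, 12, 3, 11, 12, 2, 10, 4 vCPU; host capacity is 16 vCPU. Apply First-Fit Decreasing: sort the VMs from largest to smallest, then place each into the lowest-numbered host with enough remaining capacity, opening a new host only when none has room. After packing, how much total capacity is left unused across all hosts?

10

Sorted descending: 12, 12, 12, 12, 11, 10, 4, 3, 3, 2, 2, 2, 1.
Put 12 vCPU in host 1; 4 vCPU remain.
Put 12 vCPU in host 2; 4 vCPU remain.
Put 12 vCPU in host 3; 4 vCPU remain.
Put 12 vCPU in host 4; 4 vCPU remain.
Put 11 vCPU in host 5; 5 vCPU remain.
Put 10 vCPU in host 6; 6 vCPU remain.
Put 4 vCPU in host 1; 0 vCPU remain.
Put 3 vCPU in host 2; 1 vCPU remain.
Put 3 vCPU in host 3; 1 vCPU remain.
Put 2 vCPU in host 4; 2 vCPU remain.
Put 2 vCPU in host 4; 0 vCPU remain.
Put 2 vCPU in host 5; 3 vCPU remain.
Put 1 vCPU in host 2; 0 vCPU remain.
6 hosts × 16 vCPU = 96 vCPU; used 86 vCPU; unused 10 vCPU.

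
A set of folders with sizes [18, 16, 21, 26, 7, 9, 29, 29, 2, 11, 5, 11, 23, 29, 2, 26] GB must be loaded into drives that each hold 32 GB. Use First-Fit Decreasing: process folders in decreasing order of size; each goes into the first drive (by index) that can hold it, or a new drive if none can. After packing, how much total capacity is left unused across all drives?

24

Sorted descending: 29, 29, 29, 26, 26, 23, 21, 18, 16, 11, 11, 9, 7, 5, 2, 2.
drive 1: place 29 GB, 3 GB left
drive 2: place 29 GB, 3 GB left
drive 3: place 29 GB, 3 GB left
drive 4: place 26 GB, 6 GB left
drive 5: place 26 GB, 6 GB left
drive 6: place 23 GB, 9 GB left
drive 7: place 21 GB, 11 GB left
drive 8: place 18 GB, 14 GB left
drive 9: place 16 GB, 16 GB left
drive 7: place 11 GB, 0 GB left
drive 8: place 11 GB, 3 GB left
drive 6: place 9 GB, 0 GB left
drive 9: place 7 GB, 9 GB left
drive 4: place 5 GB, 1 GB left
drive 1: place 2 GB, 1 GB left
drive 2: place 2 GB, 1 GB left
9 drives × 32 GB = 288 GB; used 264 GB; unused 24 GB.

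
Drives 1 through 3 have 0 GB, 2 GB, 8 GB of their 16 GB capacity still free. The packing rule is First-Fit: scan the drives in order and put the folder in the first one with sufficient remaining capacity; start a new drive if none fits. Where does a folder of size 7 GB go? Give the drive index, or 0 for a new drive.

3

Drives with room: drive 3 (8 GB).
The first with room is drive 3.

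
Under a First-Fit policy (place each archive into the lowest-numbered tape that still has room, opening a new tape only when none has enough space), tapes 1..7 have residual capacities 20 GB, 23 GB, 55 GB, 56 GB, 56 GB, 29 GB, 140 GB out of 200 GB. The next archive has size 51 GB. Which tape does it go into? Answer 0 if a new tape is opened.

3

Tapes with room: tape 3 (55 GB), tape 4 (56 GB), tape 5 (56 GB), tape 7 (140 GB).
The first with room is tape 3.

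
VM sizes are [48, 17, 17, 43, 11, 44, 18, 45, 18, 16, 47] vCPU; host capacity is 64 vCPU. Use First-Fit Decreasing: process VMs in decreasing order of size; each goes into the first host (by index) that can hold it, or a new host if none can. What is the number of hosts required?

6 hosts

Sorted descending: 48, 47, 45, 44, 43, 18, 18, 17, 17, 16, 11.
Put 48 vCPU in host 1; 16 vCPU remain.
Put 47 vCPU in host 2; 17 vCPU remain.
Put 45 vCPU in host 3; 19 vCPU remain.
Put 44 vCPU in host 4; 20 vCPU remain.
Put 43 vCPU in host 5; 21 vCPU remain.
Put 18 vCPU in host 3; 1 vCPU remain.
Put 18 vCPU in host 4; 2 vCPU remain.
Put 17 vCPU in host 2; 0 vCPU remain.
Put 17 vCPU in host 5; 4 vCPU remain.
Put 16 vCPU in host 1; 0 vCPU remain.
Put 11 vCPU in host 6; 53 vCPU remain.
Final hosts: [48,16] [47,17] [45,18] [44,18] [43,17] [11].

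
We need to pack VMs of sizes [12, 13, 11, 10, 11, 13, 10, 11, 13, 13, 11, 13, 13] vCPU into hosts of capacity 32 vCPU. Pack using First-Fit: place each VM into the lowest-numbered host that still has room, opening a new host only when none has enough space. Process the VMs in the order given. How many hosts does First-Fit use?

12 vCPU → host 1 (remaining 20 vCPU)
13 vCPU → host 1 (remaining 7 vCPU)
11 vCPU → host 2 (remaining 21 vCPU)
10 vCPU → host 2 (remaining 11 vCPU)
11 vCPU → host 2 (remaining 0 vCPU)
13 vCPU → host 3 (remaining 19 vCPU)
10 vCPU → host 3 (remaining 9 vCPU)
11 vCPU → host 4 (remaining 21 vCPU)
13 vCPU → host 4 (remaining 8 vCPU)
13 vCPU → host 5 (remaining 19 vCPU)
11 vCPU → host 5 (remaining 8 vCPU)
13 vCPU → host 6 (remaining 19 vCPU)
13 vCPU → host 6 (remaining 6 vCPU)

6 hosts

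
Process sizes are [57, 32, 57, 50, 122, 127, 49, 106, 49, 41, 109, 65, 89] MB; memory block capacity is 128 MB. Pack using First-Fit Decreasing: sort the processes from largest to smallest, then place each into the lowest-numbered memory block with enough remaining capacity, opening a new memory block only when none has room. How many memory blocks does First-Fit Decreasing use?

Sorted descending: 127, 122, 109, 106, 89, 65, 57, 57, 50, 49, 49, 41, 32.
memory block 1: place 127 MB, 1 MB left
memory block 2: place 122 MB, 6 MB left
memory block 3: place 109 MB, 19 MB left
memory block 4: place 106 MB, 22 MB left
memory block 5: place 89 MB, 39 MB left
memory block 6: place 65 MB, 63 MB left
memory block 6: place 57 MB, 6 MB left
memory block 7: place 57 MB, 71 MB left
memory block 7: place 50 MB, 21 MB left
memory block 8: place 49 MB, 79 MB left
memory block 8: place 49 MB, 30 MB left
memory block 9: place 41 MB, 87 MB left
memory block 5: place 32 MB, 7 MB left
Final memory blocks: [127] [122] [109] [106] [89,32] [65,57] [57,50] [49,49] [41].

9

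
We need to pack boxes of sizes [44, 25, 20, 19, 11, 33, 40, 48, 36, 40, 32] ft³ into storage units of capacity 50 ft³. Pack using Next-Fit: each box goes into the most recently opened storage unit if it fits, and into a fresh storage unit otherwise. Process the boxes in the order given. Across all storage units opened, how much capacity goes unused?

102

Put 44 ft³ in storage unit 1; 6 ft³ remain.
Put 25 ft³ in storage unit 2; 25 ft³ remain.
Put 20 ft³ in storage unit 2; 5 ft³ remain.
Put 19 ft³ in storage unit 3; 31 ft³ remain.
Put 11 ft³ in storage unit 3; 20 ft³ remain.
Put 33 ft³ in storage unit 4; 17 ft³ remain.
Put 40 ft³ in storage unit 5; 10 ft³ remain.
Put 48 ft³ in storage unit 6; 2 ft³ remain.
Put 36 ft³ in storage unit 7; 14 ft³ remain.
Put 40 ft³ in storage unit 8; 10 ft³ remain.
Put 32 ft³ in storage unit 9; 18 ft³ remain.
9 storage units × 50 ft³ = 450 ft³; used 348 ft³; unused 102 ft³.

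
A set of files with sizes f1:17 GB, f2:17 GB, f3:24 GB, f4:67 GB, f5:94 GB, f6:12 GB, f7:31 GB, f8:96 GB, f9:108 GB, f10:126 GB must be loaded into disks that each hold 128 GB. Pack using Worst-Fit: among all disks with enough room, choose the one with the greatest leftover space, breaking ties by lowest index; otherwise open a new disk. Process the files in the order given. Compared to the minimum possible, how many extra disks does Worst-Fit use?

0

Worst-Fit: [17,17,24,67] [94,12] [31,96] [108] [126] → 5 disks.
Total size 592 GB; any packing needs at least ⌈592/128⌉ = 5 disks.
So 5 is already optimal.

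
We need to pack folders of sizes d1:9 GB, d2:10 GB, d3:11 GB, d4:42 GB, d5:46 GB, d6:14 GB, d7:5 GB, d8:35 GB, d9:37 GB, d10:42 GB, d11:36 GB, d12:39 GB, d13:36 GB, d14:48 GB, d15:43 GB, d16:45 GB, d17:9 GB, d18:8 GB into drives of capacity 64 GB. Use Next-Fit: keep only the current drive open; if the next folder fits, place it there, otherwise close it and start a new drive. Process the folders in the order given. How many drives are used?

Put d1 (9 GB) in drive 1; 55 GB remain.
Put d2 (10 GB) in drive 1; 45 GB remain.
Put d3 (11 GB) in drive 1; 34 GB remain.
Put d4 (42 GB) in drive 2; 22 GB remain.
Put d5 (46 GB) in drive 3; 18 GB remain.
Put d6 (14 GB) in drive 3; 4 GB remain.
Put d7 (5 GB) in drive 4; 59 GB remain.
Put d8 (35 GB) in drive 4; 24 GB remain.
Put d9 (37 GB) in drive 5; 27 GB remain.
Put d10 (42 GB) in drive 6; 22 GB remain.
Put d11 (36 GB) in drive 7; 28 GB remain.
Put d12 (39 GB) in drive 8; 25 GB remain.
Put d13 (36 GB) in drive 9; 28 GB remain.
Put d14 (48 GB) in drive 10; 16 GB remain.
Put d15 (43 GB) in drive 11; 21 GB remain.
Put d16 (45 GB) in drive 12; 19 GB remain.
Put d17 (9 GB) in drive 12; 10 GB remain.
Put d18 (8 GB) in drive 12; 2 GB remain.

12 drives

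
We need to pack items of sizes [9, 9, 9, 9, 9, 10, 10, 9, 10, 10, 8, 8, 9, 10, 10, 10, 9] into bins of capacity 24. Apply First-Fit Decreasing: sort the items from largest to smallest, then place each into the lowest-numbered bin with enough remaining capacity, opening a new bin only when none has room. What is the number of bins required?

9

Sorted descending: 10, 10, 10, 10, 10, 10, 10, 9, 9, 9, 9, 9, 9, 9, 9, 8, 8.
10 → bin 1 (remaining 14)
10 → bin 1 (remaining 4)
10 → bin 2 (remaining 14)
10 → bin 2 (remaining 4)
10 → bin 3 (remaining 14)
10 → bin 3 (remaining 4)
10 → bin 4 (remaining 14)
9 → bin 4 (remaining 5)
9 → bin 5 (remaining 15)
9 → bin 5 (remaining 6)
9 → bin 6 (remaining 15)
9 → bin 6 (remaining 6)
9 → bin 7 (remaining 15)
9 → bin 7 (remaining 6)
9 → bin 8 (remaining 15)
8 → bin 8 (remaining 7)
8 → bin 9 (remaining 16)
Final bins: [10,10] [10,10] [10,10] [10,9] [9,9] [9,9] [9,9] [9,8] [8].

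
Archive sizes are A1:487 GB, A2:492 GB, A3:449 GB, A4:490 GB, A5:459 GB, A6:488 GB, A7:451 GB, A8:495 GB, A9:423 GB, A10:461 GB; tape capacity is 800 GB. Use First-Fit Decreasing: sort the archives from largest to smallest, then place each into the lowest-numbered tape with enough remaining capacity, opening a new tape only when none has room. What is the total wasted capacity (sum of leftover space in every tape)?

Sorted descending: 495, 492, 490, 488, 487, 461, 459, 451, 449, 423.
tape 1: place 495 GB, 305 GB left
tape 2: place 492 GB, 308 GB left
tape 3: place 490 GB, 310 GB left
tape 4: place 488 GB, 312 GB left
tape 5: place 487 GB, 313 GB left
tape 6: place 461 GB, 339 GB left
tape 7: place 459 GB, 341 GB left
tape 8: place 451 GB, 349 GB left
tape 9: place 449 GB, 351 GB left
tape 10: place 423 GB, 377 GB left
10 tapes × 800 GB = 8000 GB; used 4695 GB; unused 3305 GB.

3305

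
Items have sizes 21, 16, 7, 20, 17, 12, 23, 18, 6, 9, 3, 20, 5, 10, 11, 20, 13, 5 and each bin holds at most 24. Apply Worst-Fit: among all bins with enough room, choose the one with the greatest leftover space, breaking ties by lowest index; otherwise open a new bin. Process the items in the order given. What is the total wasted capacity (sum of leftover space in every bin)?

bin 1: place 21, 3 left
bin 2: place 16, 8 left
bin 2: place 7, 1 left
bin 3: place 20, 4 left
bin 4: place 17, 7 left
bin 5: place 12, 12 left
bin 6: place 23, 1 left
bin 7: place 18, 6 left
bin 5: place 6, 6 left
bin 8: place 9, 15 left
bin 8: place 3, 12 left
bin 9: place 20, 4 left
bin 8: place 5, 7 left
bin 10: place 10, 14 left
bin 10: place 11, 3 left
bin 11: place 20, 4 left
bin 12: place 13, 11 left
bin 12: place 5, 6 left
12 bins × 24 = 288; used 236; unused 52.

52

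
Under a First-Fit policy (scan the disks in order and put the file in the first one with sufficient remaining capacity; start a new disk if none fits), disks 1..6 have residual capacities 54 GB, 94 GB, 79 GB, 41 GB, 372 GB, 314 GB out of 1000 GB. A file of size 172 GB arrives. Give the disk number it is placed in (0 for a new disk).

Disks with room: disk 5 (372 GB), disk 6 (314 GB).
The first with room is disk 5.

5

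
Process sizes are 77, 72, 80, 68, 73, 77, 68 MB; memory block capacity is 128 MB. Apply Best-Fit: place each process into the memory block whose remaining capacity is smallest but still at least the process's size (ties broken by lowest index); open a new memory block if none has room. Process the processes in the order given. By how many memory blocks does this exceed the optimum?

0

Best-Fit: [77] [72] [80] [68] [73] [77] [68] → 7 memory blocks.
7 processes exceed 64 MB (half the capacity), and no two of those can share a memory block, so at least 7 memory blocks are needed.
So 7 is already optimal.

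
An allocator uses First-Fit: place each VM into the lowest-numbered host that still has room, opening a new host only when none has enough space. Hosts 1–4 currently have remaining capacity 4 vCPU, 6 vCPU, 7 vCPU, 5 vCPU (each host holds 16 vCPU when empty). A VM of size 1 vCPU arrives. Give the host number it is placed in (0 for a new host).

Hosts with room: host 1 (4 vCPU), host 2 (6 vCPU), host 3 (7 vCPU), host 4 (5 vCPU).
The first with room is host 1.

1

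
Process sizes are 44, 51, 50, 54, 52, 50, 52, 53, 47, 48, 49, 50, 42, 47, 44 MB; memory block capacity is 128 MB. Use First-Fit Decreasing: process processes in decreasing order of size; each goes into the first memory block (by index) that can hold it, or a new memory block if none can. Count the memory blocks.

8 memory blocks

Sorted descending: 54, 53, 52, 52, 51, 50, 50, 50, 49, 48, 47, 47, 44, 44, 42.
memory block 1: place 54 MB, 74 MB left
memory block 1: place 53 MB, 21 MB left
memory block 2: place 52 MB, 76 MB left
memory block 2: place 52 MB, 24 MB left
memory block 3: place 51 MB, 77 MB left
memory block 3: place 50 MB, 27 MB left
memory block 4: place 50 MB, 78 MB left
memory block 4: place 50 MB, 28 MB left
memory block 5: place 49 MB, 79 MB left
memory block 5: place 48 MB, 31 MB left
memory block 6: place 47 MB, 81 MB left
memory block 6: place 47 MB, 34 MB left
memory block 7: place 44 MB, 84 MB left
memory block 7: place 44 MB, 40 MB left
memory block 8: place 42 MB, 86 MB left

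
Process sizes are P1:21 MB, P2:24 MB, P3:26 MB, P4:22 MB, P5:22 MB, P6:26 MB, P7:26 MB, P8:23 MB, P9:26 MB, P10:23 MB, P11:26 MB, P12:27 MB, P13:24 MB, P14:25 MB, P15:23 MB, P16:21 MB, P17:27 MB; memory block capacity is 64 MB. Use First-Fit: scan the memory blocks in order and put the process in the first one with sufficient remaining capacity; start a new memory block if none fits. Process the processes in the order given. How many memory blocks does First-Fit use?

P1 (21 MB) → memory block 1 (remaining 43 MB)
P2 (24 MB) → memory block 1 (remaining 19 MB)
P3 (26 MB) → memory block 2 (remaining 38 MB)
P4 (22 MB) → memory block 2 (remaining 16 MB)
P5 (22 MB) → memory block 3 (remaining 42 MB)
P6 (26 MB) → memory block 3 (remaining 16 MB)
P7 (26 MB) → memory block 4 (remaining 38 MB)
P8 (23 MB) → memory block 4 (remaining 15 MB)
P9 (26 MB) → memory block 5 (remaining 38 MB)
P10 (23 MB) → memory block 5 (remaining 15 MB)
P11 (26 MB) → memory block 6 (remaining 38 MB)
P12 (27 MB) → memory block 6 (remaining 11 MB)
P13 (24 MB) → memory block 7 (remaining 40 MB)
P14 (25 MB) → memory block 7 (remaining 15 MB)
P15 (23 MB) → memory block 8 (remaining 41 MB)
P16 (21 MB) → memory block 8 (remaining 20 MB)
P17 (27 MB) → memory block 9 (remaining 37 MB)
Final memory blocks: [21,24] [26,22] [22,26] [26,23] [26,23] [26,27] [24,25] [23,21] [27].

9 memory blocks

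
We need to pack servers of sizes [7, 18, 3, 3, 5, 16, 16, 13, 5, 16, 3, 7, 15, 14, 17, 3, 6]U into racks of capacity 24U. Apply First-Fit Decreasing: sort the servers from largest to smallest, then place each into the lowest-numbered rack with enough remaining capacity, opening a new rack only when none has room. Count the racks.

8

Sorted descending: 18, 17, 16, 16, 16, 15, 14, 13, 7, 7, 6, 5, 5, 3, 3, 3, 3.
rack 1: place 18U, 6U left
rack 2: place 17U, 7U left
rack 3: place 16U, 8U left
rack 4: place 16U, 8U left
rack 5: place 16U, 8U left
rack 6: place 15U, 9U left
rack 7: place 14U, 10U left
rack 8: place 13U, 11U left
rack 2: place 7U, 0U left
rack 3: place 7U, 1U left
rack 1: place 6U, 0U left
rack 4: place 5U, 3U left
rack 5: place 5U, 3U left
rack 4: place 3U, 0U left
rack 5: place 3U, 0U left
rack 6: place 3U, 6U left
rack 6: place 3U, 3U left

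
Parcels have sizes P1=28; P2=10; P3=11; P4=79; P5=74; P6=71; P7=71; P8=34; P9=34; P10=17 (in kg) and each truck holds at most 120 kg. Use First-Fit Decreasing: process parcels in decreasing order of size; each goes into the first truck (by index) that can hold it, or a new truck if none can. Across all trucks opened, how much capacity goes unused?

51

Sorted descending: 79, 74, 71, 71, 34, 34, 28, 17, 11, 10.
Put 79 kg in truck 1; 41 kg remain.
Put 74 kg in truck 2; 46 kg remain.
Put 71 kg in truck 3; 49 kg remain.
Put 71 kg in truck 4; 49 kg remain.
Put 34 kg in truck 1; 7 kg remain.
Put 34 kg in truck 2; 12 kg remain.
Put 28 kg in truck 3; 21 kg remain.
Put 17 kg in truck 3; 4 kg remain.
Put 11 kg in truck 2; 1 kg remain.
Put 10 kg in truck 4; 39 kg remain.
4 trucks × 120 kg = 480 kg; used 429 kg; unused 51 kg.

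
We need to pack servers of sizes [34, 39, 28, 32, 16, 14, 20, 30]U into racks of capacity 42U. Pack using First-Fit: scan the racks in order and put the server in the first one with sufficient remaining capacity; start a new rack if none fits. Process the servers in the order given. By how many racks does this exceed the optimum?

First-Fit: [34] [39] [28,14] [32] [16,20] [30] → 6 racks.
Total size 213U; any packing needs at least ⌈213/42⌉ = 6 racks.
So 6 is already optimal.

0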